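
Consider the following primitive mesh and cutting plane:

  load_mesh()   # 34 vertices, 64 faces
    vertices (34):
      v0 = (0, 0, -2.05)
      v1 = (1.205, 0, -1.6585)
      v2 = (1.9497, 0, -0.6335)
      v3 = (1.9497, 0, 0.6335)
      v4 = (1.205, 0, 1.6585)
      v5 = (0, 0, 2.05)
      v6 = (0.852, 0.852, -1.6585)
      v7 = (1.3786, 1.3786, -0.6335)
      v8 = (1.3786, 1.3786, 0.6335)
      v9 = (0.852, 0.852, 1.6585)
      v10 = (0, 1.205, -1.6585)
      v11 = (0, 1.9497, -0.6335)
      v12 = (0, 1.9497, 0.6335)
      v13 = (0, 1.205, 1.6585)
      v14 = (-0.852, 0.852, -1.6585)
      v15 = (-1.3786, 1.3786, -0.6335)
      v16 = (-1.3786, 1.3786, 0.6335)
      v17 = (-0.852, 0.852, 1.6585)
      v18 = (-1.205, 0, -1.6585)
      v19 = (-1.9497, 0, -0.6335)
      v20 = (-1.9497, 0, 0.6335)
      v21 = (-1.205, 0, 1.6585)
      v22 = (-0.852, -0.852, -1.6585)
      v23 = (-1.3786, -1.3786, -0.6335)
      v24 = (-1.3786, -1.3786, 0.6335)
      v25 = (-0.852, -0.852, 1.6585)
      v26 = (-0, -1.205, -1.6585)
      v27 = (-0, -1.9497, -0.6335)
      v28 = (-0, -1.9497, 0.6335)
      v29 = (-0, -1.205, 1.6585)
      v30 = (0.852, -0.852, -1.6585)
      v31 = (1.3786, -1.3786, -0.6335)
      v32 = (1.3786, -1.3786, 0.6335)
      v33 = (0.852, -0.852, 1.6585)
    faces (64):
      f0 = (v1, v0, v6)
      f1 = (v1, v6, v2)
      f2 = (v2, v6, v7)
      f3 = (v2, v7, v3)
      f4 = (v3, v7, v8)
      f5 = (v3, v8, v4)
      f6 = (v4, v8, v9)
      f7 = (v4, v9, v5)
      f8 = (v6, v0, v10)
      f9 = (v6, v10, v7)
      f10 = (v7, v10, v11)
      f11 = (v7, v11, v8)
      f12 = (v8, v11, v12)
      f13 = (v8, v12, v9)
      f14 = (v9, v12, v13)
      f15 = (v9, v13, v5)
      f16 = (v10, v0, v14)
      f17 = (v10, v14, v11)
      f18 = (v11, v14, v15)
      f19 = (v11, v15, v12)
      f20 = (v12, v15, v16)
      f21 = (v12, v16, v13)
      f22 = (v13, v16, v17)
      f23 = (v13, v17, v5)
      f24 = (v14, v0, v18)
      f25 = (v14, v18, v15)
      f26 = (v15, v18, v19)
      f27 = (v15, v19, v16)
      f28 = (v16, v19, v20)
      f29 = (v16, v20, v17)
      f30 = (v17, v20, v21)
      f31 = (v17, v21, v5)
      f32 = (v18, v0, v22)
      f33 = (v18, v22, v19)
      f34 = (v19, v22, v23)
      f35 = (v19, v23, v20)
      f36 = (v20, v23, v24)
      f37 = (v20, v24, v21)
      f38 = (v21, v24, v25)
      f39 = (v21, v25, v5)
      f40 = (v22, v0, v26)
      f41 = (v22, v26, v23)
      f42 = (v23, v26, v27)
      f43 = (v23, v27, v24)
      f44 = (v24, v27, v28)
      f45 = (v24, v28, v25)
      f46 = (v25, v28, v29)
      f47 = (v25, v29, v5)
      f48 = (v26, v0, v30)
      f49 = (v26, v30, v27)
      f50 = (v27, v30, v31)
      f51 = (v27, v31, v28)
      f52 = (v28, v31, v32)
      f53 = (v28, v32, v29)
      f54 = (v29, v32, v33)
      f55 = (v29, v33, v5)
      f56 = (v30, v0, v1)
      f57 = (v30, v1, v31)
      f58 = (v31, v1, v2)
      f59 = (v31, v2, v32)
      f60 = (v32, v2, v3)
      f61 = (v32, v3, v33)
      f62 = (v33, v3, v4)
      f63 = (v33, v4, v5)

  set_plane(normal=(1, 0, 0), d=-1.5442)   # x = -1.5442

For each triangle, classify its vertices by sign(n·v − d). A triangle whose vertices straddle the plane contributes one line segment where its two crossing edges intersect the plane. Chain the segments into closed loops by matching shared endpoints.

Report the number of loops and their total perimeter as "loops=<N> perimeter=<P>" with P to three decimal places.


Straddling triangles (10 of 64):
  (v15,v18,v19) [++-] → (-1.5442, 0, -1.19163)–(-1.5442, 0.978852, -0.6335)  len=1.1268
  (v15,v19,v16) [+-+] → (-1.5442, 0.978852, -0.6335)–(-1.5442, 0.978852, 0.266112)  len=0.8996
  (v16,v19,v20) [+--] → (-1.5442, 0.978852, 0.266112)–(-1.5442, 0.978852, 0.6335)  len=0.3674
  (v16,v20,v17) [+-+] → (-1.5442, 0.978852, 0.6335)–(-1.5442, 0.314736, 1.01214)  len=0.7645
  (v17,v20,v21) [+-+] → (-1.5442, 0.314736, 1.01214)–(-1.5442, 0, 1.19163)  len=0.3623
  (v18,v22,v19) [++-] → (-1.5442, -0.314736, -1.01214)–(-1.5442, 0, -1.19163)  len=0.3623
  (v19,v22,v23) [-++] → (-1.5442, -0.314736, -1.01214)–(-1.5442, -0.978852, -0.6335)  len=0.7645
  (v19,v23,v20) [-+-] → (-1.5442, -0.978852, -0.6335)–(-1.5442, -0.978852, -0.266112)  len=0.3674
  (v20,v23,v24) [-++] → (-1.5442, -0.978852, -0.266112)–(-1.5442, -0.978852, 0.6335)  len=0.8996
  (v20,v24,v21) [-++] → (-1.5442, -0.978852, 0.6335)–(-1.5442, 0, 1.19163)  len=1.1268

Chained into 1 loop(s):
  loop 1: 10 segments, perimeter = 7.0412
Total perimeter = 7.041

loops=1 perimeter=7.041


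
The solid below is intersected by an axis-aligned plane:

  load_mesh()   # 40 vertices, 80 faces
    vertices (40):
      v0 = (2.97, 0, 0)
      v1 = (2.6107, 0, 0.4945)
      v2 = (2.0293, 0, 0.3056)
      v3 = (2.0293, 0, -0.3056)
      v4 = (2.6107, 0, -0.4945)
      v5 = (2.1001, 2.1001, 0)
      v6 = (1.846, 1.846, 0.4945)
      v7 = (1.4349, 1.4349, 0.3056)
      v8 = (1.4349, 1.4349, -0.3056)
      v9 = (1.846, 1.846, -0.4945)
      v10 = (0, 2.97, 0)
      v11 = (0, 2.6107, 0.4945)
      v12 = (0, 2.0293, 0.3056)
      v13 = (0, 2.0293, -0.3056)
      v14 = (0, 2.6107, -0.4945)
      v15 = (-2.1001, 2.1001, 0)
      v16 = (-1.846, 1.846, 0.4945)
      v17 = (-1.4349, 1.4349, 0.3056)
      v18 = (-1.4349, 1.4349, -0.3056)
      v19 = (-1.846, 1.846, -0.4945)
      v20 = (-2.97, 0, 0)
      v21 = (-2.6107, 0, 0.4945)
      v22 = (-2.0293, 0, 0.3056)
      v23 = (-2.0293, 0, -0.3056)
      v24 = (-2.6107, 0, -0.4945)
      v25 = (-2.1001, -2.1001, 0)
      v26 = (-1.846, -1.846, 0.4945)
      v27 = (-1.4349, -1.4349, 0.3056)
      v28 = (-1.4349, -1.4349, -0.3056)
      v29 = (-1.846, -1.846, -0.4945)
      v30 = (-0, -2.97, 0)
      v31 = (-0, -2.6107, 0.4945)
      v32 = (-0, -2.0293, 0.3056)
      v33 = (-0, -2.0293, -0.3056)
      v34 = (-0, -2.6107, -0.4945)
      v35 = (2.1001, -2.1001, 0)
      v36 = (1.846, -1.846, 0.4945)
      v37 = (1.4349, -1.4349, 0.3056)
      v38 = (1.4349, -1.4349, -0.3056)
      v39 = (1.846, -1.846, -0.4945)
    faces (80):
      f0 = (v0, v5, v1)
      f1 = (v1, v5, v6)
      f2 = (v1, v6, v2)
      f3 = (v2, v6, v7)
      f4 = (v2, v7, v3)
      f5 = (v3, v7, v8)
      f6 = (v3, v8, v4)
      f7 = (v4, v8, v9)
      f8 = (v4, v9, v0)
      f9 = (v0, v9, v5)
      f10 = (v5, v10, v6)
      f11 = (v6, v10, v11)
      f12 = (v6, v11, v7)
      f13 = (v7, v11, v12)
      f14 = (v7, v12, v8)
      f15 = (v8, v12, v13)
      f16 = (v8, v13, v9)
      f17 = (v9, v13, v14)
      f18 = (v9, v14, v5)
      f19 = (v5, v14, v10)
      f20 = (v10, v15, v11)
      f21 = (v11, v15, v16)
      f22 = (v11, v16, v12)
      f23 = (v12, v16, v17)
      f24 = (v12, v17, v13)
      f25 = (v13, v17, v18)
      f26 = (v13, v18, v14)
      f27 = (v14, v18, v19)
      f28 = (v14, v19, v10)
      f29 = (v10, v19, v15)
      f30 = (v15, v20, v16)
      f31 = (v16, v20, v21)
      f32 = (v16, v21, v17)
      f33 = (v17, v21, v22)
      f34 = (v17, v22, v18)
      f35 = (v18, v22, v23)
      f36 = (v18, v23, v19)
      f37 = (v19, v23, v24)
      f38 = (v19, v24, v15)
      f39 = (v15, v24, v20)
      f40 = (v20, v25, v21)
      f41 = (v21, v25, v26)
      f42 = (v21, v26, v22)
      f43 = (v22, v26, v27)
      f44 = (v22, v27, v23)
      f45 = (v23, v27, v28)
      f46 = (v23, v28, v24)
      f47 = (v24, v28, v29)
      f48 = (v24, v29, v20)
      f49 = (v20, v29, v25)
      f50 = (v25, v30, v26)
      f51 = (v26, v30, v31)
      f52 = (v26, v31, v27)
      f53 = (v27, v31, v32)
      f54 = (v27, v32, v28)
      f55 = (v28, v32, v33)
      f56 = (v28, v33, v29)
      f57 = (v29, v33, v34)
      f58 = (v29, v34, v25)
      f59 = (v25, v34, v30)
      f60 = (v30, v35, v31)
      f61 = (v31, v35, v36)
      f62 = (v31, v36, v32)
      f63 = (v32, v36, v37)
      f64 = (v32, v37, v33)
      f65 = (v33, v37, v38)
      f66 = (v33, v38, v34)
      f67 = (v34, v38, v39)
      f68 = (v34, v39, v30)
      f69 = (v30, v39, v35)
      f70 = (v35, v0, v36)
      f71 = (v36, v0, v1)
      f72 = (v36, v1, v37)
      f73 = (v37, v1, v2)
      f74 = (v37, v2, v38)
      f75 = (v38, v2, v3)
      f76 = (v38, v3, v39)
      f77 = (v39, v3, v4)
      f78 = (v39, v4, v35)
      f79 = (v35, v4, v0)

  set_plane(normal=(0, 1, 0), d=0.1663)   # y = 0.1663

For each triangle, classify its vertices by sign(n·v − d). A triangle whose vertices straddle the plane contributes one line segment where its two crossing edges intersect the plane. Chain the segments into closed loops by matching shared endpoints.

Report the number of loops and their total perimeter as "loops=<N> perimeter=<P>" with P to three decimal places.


Straddling triangles (20 of 80):
  (v0,v5,v1) [-+-] → (2.90112, 0.1663, 0)–(2.57027, 0.1663, 0.455342)  len=0.5628
  (v1,v5,v6) [-++] → (2.57027, 0.1663, 0.455342)–(2.54181, 0.1663, 0.4945)  len=0.0484
  (v1,v6,v2) [-+-] → (2.54181, 0.1663, 0.4945)–(2.01279, 0.1663, 0.322617)  len=0.5562
  (v2,v6,v7) [-++] → (2.01279, 0.1663, 0.322617)–(1.96041, 0.1663, 0.3056)  len=0.0551
  (v2,v7,v3) [-+-] → (1.96041, 0.1663, 0.3056)–(1.96041, 0.1663, -0.234764)  len=0.5404
  (v3,v7,v8) [-++] → (1.96041, 0.1663, -0.234764)–(1.96041, 0.1663, -0.3056)  len=0.0708
  (v3,v8,v4) [-+-] → (1.96041, 0.1663, -0.3056)–(2.47443, 0.1663, -0.472607)  len=0.5405
  (v4,v8,v9) [-++] → (2.47443, 0.1663, -0.472607)–(2.54181, 0.1663, -0.4945)  len=0.0708
  (v4,v9,v0) [-+-] → (2.54181, 0.1663, -0.4945)–(2.86874, 0.1663, -0.0445479)  len=0.5562
  (v0,v9,v5) [-++] → (2.86874, 0.1663, -0.0445479)–(2.90112, 0.1663, 0)  len=0.0551
  (v15,v20,v16) [+-+] → (-2.90112, 0.1663, 0)–(-2.86874, 0.1663, 0.0445479)  len=0.0551
  (v16,v20,v21) [+--] → (-2.86874, 0.1663, 0.0445479)–(-2.54181, 0.1663, 0.4945)  len=0.5562
  (v16,v21,v17) [+-+] → (-2.54181, 0.1663, 0.4945)–(-2.47443, 0.1663, 0.472607)  len=0.0708
  (v17,v21,v22) [+--] → (-2.47443, 0.1663, 0.472607)–(-1.96041, 0.1663, 0.3056)  len=0.5405
  (v17,v22,v18) [+-+] → (-1.96041, 0.1663, 0.3056)–(-1.96041, 0.1663, 0.234764)  len=0.0708
  (v18,v22,v23) [+--] → (-1.96041, 0.1663, 0.234764)–(-1.96041, 0.1663, -0.3056)  len=0.5404
  (v18,v23,v19) [+-+] → (-1.96041, 0.1663, -0.3056)–(-2.01279, 0.1663, -0.322617)  len=0.0551
  (v19,v23,v24) [+--] → (-2.01279, 0.1663, -0.322617)–(-2.54181, 0.1663, -0.4945)  len=0.5562
  (v19,v24,v15) [+-+] → (-2.54181, 0.1663, -0.4945)–(-2.57027, 0.1663, -0.455342)  len=0.0484
  (v15,v24,v20) [+--] → (-2.57027, 0.1663, -0.455342)–(-2.90112, 0.1663, 0)  len=0.5628

Chained into 2 loop(s):
  loop 1: 10 segments, perimeter = 3.0563
  loop 2: 10 segments, perimeter = 3.0563
Total perimeter = 6.113

loops=2 perimeter=6.113


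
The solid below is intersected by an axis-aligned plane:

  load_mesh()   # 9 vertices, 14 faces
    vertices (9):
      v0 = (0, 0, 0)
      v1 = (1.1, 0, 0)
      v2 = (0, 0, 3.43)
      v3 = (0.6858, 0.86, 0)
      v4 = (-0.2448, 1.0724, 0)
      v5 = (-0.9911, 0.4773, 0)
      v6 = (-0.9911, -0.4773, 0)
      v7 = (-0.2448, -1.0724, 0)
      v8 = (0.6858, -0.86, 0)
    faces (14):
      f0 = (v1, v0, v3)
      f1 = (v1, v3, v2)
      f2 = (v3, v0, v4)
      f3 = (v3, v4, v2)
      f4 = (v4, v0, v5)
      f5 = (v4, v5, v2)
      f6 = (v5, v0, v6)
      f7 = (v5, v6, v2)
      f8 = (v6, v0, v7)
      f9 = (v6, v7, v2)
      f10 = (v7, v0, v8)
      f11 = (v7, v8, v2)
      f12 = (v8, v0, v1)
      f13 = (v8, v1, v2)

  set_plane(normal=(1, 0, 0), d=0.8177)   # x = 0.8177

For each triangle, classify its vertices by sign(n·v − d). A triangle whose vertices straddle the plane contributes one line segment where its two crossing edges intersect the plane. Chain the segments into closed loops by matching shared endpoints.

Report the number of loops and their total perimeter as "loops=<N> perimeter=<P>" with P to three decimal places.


Straddling triangles (4 of 14):
  (v1,v0,v3) [+--] → (0.8177, 0, 0)–(0.8177, 0.586137, 0)  len=0.5861
  (v1,v3,v2) [+--] → (0.8177, 0.586137, 0)–(0.8177, 0, 0.880263)  len=1.0576
  (v8,v0,v1) [--+] → (0.8177, 0, 0)–(0.8177, -0.586137, 0)  len=0.5861
  (v8,v1,v2) [-+-] → (0.8177, -0.586137, 0)–(0.8177, 0, 0.880263)  len=1.0576

Chained into 1 loop(s):
  loop 1: 4 segments, perimeter = 3.2874
Total perimeter = 3.287

loops=1 perimeter=3.287


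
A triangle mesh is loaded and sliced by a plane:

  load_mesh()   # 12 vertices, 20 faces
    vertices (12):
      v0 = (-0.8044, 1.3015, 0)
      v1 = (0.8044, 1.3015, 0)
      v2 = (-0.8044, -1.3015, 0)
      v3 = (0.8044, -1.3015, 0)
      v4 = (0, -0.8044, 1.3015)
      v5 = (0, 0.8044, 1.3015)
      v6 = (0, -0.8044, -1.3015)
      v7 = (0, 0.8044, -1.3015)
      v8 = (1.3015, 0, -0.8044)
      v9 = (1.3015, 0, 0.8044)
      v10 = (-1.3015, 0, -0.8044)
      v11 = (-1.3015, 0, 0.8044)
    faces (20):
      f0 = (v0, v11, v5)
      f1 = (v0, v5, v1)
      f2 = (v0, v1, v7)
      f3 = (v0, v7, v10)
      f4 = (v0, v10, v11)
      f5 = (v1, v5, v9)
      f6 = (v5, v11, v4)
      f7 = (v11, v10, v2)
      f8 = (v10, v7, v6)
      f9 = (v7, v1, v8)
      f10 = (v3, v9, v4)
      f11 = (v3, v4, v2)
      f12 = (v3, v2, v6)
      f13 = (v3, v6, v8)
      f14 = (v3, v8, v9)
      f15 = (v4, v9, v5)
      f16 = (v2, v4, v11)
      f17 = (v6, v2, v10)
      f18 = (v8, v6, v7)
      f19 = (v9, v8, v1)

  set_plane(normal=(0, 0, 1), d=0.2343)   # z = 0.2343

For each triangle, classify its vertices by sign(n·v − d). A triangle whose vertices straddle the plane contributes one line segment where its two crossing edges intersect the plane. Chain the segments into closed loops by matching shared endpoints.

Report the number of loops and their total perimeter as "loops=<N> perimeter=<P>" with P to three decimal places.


Straddling triangles (10 of 20):
  (v0,v11,v5) [-++] → (-0.949192, 0.922408, 0.2343)–(-0.659589, 1.21201, 0.2343)  len=0.4096
  (v0,v5,v1) [-+-] → (-0.659589, 1.21201, 0.2343)–(0.659589, 1.21201, 0.2343)  len=1.3192
  (v0,v10,v11) [--+] → (-1.3015, 0, 0.2343)–(-0.949192, 0.922408, 0.2343)  len=0.9874
  (v1,v5,v9) [-++] → (0.659589, 1.21201, 0.2343)–(0.949192, 0.922408, 0.2343)  len=0.4096
  (v11,v10,v2) [+--] → (-1.3015, 0, 0.2343)–(-0.949192, -0.922408, 0.2343)  len=0.9874
  (v3,v9,v4) [-++] → (0.949192, -0.922408, 0.2343)–(0.659589, -1.21201, 0.2343)  len=0.4096
  (v3,v4,v2) [-+-] → (0.659589, -1.21201, 0.2343)–(-0.659589, -1.21201, 0.2343)  len=1.3192
  (v3,v8,v9) [--+] → (1.3015, 0, 0.2343)–(0.949192, -0.922408, 0.2343)  len=0.9874
  (v2,v4,v11) [-++] → (-0.659589, -1.21201, 0.2343)–(-0.949192, -0.922408, 0.2343)  len=0.4096
  (v9,v8,v1) [+--] → (1.3015, 0, 0.2343)–(0.949192, 0.922408, 0.2343)  len=0.9874

Chained into 1 loop(s):
  loop 1: 10 segments, perimeter = 8.2262
Total perimeter = 8.226

loops=1 perimeter=8.226


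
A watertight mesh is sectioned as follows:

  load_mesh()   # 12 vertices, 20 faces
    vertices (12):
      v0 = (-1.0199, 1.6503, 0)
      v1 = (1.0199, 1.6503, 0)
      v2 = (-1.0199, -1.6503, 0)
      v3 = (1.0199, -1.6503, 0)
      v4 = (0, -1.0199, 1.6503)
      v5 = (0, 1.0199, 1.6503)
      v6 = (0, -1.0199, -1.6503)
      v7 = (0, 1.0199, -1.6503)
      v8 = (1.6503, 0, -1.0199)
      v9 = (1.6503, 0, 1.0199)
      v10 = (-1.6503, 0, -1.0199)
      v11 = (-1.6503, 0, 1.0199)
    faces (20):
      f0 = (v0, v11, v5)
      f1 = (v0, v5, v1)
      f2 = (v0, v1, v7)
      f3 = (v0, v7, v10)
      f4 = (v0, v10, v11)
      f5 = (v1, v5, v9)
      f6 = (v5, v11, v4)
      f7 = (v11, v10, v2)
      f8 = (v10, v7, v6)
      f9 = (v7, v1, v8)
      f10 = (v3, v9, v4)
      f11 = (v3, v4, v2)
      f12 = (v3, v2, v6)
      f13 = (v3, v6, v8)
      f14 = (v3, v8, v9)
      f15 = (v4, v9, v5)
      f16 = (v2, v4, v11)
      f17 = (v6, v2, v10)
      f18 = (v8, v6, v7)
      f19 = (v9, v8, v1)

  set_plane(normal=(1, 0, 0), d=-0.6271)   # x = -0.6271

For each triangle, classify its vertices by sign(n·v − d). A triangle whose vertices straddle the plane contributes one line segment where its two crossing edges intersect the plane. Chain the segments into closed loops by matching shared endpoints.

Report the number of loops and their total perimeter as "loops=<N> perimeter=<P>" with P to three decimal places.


loops=1 perimeter=9.636

Straddling triangles (10 of 20):
  (v0,v11,v5) [--+] → (-0.6271, 0.632347, 1.41075)–(-0.6271, 1.40751, 0.63559)  len=1.0962
  (v0,v5,v1) [-++] → (-0.6271, 1.40751, 0.63559)–(-0.6271, 1.6503, 0)  len=0.6804
  (v0,v1,v7) [-++] → (-0.6271, 1.6503, 0)–(-0.6271, 1.40751, -0.63559)  len=0.6804
  (v0,v7,v10) [-+-] → (-0.6271, 1.40751, -0.63559)–(-0.6271, 0.632347, -1.41075)  len=1.0962
  (v5,v11,v4) [+-+] → (-0.6271, 0.632347, 1.41075)–(-0.6271, -0.632347, 1.41075)  len=1.2647
  (v10,v7,v6) [-++] → (-0.6271, 0.632347, -1.41075)–(-0.6271, -0.632347, -1.41075)  len=1.2647
  (v3,v4,v2) [++-] → (-0.6271, -1.40751, 0.63559)–(-0.6271, -1.6503, 0)  len=0.6804
  (v3,v2,v6) [+-+] → (-0.6271, -1.6503, 0)–(-0.6271, -1.40751, -0.63559)  len=0.6804
  (v2,v4,v11) [-+-] → (-0.6271, -1.40751, 0.63559)–(-0.6271, -0.632347, 1.41075)  len=1.0962
  (v6,v2,v10) [+--] → (-0.6271, -1.40751, -0.63559)–(-0.6271, -0.632347, -1.41075)  len=1.0962

Chained into 1 loop(s):
  loop 1: 10 segments, perimeter = 9.6359
Total perimeter = 9.636


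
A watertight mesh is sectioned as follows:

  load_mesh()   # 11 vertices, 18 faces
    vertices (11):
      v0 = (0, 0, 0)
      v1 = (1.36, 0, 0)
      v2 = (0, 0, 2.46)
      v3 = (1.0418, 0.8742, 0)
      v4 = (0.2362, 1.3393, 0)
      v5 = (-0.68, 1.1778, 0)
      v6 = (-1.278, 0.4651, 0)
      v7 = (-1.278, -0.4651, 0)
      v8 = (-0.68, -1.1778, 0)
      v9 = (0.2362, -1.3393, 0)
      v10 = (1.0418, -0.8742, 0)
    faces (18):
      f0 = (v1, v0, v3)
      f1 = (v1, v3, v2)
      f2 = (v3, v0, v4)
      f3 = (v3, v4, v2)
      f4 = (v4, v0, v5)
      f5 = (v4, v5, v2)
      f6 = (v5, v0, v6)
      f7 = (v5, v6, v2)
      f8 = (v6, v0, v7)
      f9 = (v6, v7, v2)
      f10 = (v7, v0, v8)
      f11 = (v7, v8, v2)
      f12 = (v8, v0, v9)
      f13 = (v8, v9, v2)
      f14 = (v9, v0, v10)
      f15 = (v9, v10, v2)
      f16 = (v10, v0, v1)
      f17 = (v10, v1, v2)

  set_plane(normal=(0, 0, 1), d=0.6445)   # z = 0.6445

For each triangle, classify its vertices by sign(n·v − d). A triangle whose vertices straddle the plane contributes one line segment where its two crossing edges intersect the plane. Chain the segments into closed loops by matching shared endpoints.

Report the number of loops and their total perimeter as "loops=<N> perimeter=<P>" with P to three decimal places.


Straddling triangles (9 of 18):
  (v1,v3,v2) [--+] → (0.768857, 0.645167, 0.6445)–(1.00369, 0, 0.6445)  len=0.6866
  (v3,v4,v2) [--+] → (0.174318, 0.988414, 0.6445)–(0.768857, 0.645167, 0.6445)  len=0.6865
  (v4,v5,v2) [--+] → (-0.501846, 0.869226, 0.6445)–(0.174318, 0.988414, 0.6445)  len=0.6866
  (v5,v6,v2) [--+] → (-0.943174, 0.343248, 0.6445)–(-0.501846, 0.869226, 0.6445)  len=0.6866
  (v6,v7,v2) [--+] → (-0.943174, -0.343248, 0.6445)–(-0.943174, 0.343248, 0.6445)  len=0.6865
  (v7,v8,v2) [--+] → (-0.501846, -0.869226, 0.6445)–(-0.943174, -0.343248, 0.6445)  len=0.6866
  (v8,v9,v2) [--+] → (0.174318, -0.988414, 0.6445)–(-0.501846, -0.869226, 0.6445)  len=0.6866
  (v9,v10,v2) [--+] → (0.768857, -0.645167, 0.6445)–(0.174318, -0.988414, 0.6445)  len=0.6865
  (v10,v1,v2) [--+] → (1.00369, 0, 0.6445)–(0.768857, -0.645167, 0.6445)  len=0.6866

Chained into 1 loop(s):
  loop 1: 9 segments, perimeter = 6.1790
Total perimeter = 6.179

loops=1 perimeter=6.179


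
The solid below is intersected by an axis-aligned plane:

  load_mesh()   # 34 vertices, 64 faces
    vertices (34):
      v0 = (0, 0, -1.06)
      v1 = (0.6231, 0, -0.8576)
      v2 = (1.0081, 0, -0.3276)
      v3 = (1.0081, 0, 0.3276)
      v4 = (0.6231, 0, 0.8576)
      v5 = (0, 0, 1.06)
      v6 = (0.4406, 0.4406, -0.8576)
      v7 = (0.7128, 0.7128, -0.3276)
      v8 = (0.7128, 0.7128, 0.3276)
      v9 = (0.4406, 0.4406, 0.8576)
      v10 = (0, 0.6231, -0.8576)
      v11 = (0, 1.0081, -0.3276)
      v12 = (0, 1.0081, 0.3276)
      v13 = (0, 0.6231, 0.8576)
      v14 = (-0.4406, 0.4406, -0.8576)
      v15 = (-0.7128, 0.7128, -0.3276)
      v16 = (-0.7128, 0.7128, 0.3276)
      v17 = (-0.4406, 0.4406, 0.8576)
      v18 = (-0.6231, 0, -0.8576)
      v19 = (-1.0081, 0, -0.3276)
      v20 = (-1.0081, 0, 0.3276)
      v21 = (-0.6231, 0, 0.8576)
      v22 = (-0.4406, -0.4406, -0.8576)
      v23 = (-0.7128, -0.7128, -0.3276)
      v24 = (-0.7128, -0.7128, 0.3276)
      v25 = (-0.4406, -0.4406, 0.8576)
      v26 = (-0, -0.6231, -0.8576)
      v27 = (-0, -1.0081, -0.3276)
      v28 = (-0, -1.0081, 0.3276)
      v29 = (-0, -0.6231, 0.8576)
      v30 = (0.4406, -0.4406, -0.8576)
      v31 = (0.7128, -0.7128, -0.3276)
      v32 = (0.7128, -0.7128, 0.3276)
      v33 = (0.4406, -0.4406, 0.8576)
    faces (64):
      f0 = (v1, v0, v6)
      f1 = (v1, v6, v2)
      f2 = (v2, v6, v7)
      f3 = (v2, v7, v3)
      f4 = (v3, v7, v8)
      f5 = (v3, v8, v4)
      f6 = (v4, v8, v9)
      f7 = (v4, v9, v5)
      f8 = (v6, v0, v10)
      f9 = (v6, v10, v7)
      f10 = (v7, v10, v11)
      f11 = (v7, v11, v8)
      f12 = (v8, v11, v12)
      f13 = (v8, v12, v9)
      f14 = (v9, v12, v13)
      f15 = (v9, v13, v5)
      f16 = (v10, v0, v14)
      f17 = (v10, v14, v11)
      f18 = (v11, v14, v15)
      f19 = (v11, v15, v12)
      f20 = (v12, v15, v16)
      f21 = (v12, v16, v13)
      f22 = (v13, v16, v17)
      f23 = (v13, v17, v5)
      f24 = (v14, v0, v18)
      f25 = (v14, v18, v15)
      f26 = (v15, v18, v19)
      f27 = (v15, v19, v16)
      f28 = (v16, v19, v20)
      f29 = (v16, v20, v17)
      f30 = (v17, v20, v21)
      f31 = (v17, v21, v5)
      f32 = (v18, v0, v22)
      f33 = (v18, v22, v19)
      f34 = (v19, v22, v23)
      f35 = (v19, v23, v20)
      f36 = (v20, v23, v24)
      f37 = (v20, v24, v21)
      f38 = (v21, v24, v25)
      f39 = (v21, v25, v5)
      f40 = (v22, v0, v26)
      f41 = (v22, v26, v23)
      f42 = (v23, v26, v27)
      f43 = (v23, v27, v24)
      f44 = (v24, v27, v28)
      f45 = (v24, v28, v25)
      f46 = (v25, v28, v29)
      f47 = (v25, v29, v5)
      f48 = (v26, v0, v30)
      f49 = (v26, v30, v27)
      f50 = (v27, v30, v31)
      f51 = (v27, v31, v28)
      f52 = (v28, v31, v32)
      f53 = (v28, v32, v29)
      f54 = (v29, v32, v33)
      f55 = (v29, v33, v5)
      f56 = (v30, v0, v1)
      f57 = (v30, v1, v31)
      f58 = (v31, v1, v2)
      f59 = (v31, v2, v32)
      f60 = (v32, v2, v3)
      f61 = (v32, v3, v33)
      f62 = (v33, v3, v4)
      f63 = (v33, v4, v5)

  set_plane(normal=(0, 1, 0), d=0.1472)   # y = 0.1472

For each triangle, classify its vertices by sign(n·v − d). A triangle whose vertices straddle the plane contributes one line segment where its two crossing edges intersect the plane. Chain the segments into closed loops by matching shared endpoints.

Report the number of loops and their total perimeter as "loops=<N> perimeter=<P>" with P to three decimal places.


loops=1 perimeter=6.270

Straddling triangles (20 of 64):
  (v1,v0,v6) [--+] → (0.1472, 0.1472, -0.99238)–(0.562129, 0.1472, -0.8576)  len=0.4363
  (v1,v6,v2) [-+-] → (0.562129, 0.1472, -0.8576)–(0.818504, 0.1472, -0.504668)  len=0.4362
  (v2,v6,v7) [-++] → (0.818504, 0.1472, -0.504668)–(0.947118, 0.1472, -0.3276)  len=0.2188
  (v2,v7,v3) [-+-] → (0.947118, 0.1472, -0.3276)–(0.947118, 0.1472, 0.192295)  len=0.5199
  (v3,v7,v8) [-++] → (0.947118, 0.1472, 0.192295)–(0.947118, 0.1472, 0.3276)  len=0.1353
  (v3,v8,v4) [-+-] → (0.947118, 0.1472, 0.3276)–(0.641624, 0.1472, 0.74815)  len=0.5198
  (v4,v8,v9) [-++] → (0.641624, 0.1472, 0.74815)–(0.562129, 0.1472, 0.8576)  len=0.1353
  (v4,v9,v5) [-+-] → (0.562129, 0.1472, 0.8576)–(0.1472, 0.1472, 0.99238)  len=0.4363
  (v6,v0,v10) [+-+] → (0.1472, 0.1472, -0.99238)–(0, 0.1472, -1.01219)  len=0.1485
  (v9,v13,v5) [++-] → (0, 0.1472, 1.01219)–(0.1472, 0.1472, 0.99238)  len=0.1485
  (v10,v0,v14) [+-+] → (0, 0.1472, -1.01219)–(-0.1472, 0.1472, -0.99238)  len=0.1485
  (v13,v17,v5) [++-] → (-0.1472, 0.1472, 0.99238)–(0, 0.1472, 1.01219)  len=0.1485
  (v14,v0,v18) [+--] → (-0.1472, 0.1472, -0.99238)–(-0.562129, 0.1472, -0.8576)  len=0.4363
  (v14,v18,v15) [+-+] → (-0.562129, 0.1472, -0.8576)–(-0.641624, 0.1472, -0.74815)  len=0.1353
  (v15,v18,v19) [+--] → (-0.641624, 0.1472, -0.74815)–(-0.947118, 0.1472, -0.3276)  len=0.5198
  (v15,v19,v16) [+-+] → (-0.947118, 0.1472, -0.3276)–(-0.947118, 0.1472, -0.192295)  len=0.1353
  (v16,v19,v20) [+--] → (-0.947118, 0.1472, -0.192295)–(-0.947118, 0.1472, 0.3276)  len=0.5199
  (v16,v20,v17) [+-+] → (-0.947118, 0.1472, 0.3276)–(-0.818504, 0.1472, 0.504668)  len=0.2188
  (v17,v20,v21) [+--] → (-0.818504, 0.1472, 0.504668)–(-0.562129, 0.1472, 0.8576)  len=0.4362
  (v17,v21,v5) [+--] → (-0.562129, 0.1472, 0.8576)–(-0.1472, 0.1472, 0.99238)  len=0.4363

Chained into 1 loop(s):
  loop 1: 20 segments, perimeter = 6.2699
Total perimeter = 6.270


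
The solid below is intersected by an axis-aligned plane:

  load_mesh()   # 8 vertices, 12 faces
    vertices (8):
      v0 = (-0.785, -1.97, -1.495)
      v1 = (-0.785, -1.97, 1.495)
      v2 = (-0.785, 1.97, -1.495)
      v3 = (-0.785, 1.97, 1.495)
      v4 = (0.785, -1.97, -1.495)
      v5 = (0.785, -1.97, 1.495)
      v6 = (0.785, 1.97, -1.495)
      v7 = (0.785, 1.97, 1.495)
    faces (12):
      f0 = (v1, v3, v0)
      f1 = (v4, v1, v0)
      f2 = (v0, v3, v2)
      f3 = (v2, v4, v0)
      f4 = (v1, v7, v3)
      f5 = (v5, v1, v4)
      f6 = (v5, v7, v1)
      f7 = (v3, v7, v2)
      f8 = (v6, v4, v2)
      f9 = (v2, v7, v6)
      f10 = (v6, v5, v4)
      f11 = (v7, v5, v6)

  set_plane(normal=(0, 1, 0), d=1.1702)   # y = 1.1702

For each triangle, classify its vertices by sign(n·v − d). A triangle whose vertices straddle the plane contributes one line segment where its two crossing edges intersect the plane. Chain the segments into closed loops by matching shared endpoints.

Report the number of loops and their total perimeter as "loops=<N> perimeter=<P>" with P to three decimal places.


loops=1 perimeter=9.120

Straddling triangles (8 of 12):
  (v1,v3,v0) [-+-] → (-0.785, 1.1702, 1.495)–(-0.785, 1.1702, 0.888045)  len=0.6070
  (v0,v3,v2) [-++] → (-0.785, 1.1702, 0.888045)–(-0.785, 1.1702, -1.495)  len=2.3830
  (v2,v4,v0) [+--] → (-0.466298, 1.1702, -1.495)–(-0.785, 1.1702, -1.495)  len=0.3187
  (v1,v7,v3) [-++] → (0.466298, 1.1702, 1.495)–(-0.785, 1.1702, 1.495)  len=1.2513
  (v5,v7,v1) [-+-] → (0.785, 1.1702, 1.495)–(0.466298, 1.1702, 1.495)  len=0.3187
  (v6,v4,v2) [+-+] → (0.785, 1.1702, -1.495)–(-0.466298, 1.1702, -1.495)  len=1.2513
  (v6,v5,v4) [+--] → (0.785, 1.1702, -0.888045)–(0.785, 1.1702, -1.495)  len=0.6070
  (v7,v5,v6) [+-+] → (0.785, 1.1702, 1.495)–(0.785, 1.1702, -0.888045)  len=2.3830

Chained into 1 loop(s):
  loop 1: 8 segments, perimeter = 9.1200
Total perimeter = 9.120


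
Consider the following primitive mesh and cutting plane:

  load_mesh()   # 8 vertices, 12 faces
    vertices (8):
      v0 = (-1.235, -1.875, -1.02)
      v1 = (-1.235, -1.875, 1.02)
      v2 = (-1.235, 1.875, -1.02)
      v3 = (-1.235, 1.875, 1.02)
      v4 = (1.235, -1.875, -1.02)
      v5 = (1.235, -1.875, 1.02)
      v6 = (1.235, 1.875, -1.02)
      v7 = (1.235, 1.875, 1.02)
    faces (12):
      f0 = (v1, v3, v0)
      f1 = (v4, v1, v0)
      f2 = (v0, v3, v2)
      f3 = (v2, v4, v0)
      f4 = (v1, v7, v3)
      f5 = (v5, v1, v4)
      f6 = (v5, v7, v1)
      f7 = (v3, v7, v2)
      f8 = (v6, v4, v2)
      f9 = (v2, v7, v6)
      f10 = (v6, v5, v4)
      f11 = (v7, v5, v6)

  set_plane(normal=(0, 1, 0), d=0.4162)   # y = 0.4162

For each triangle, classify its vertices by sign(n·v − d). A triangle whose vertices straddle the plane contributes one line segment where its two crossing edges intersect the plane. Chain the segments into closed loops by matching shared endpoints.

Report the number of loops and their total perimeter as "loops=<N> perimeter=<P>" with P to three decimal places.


Straddling triangles (8 of 12):
  (v1,v3,v0) [-+-] → (-1.235, 0.4162, 1.02)–(-1.235, 0.4162, 0.226413)  len=0.7936
  (v0,v3,v2) [-++] → (-1.235, 0.4162, 0.226413)–(-1.235, 0.4162, -1.02)  len=1.2464
  (v2,v4,v0) [+--] → (-0.274137, 0.4162, -1.02)–(-1.235, 0.4162, -1.02)  len=0.9609
  (v1,v7,v3) [-++] → (0.274137, 0.4162, 1.02)–(-1.235, 0.4162, 1.02)  len=1.5091
  (v5,v7,v1) [-+-] → (1.235, 0.4162, 1.02)–(0.274137, 0.4162, 1.02)  len=0.9609
  (v6,v4,v2) [+-+] → (1.235, 0.4162, -1.02)–(-0.274137, 0.4162, -1.02)  len=1.5091
  (v6,v5,v4) [+--] → (1.235, 0.4162, -0.226413)–(1.235, 0.4162, -1.02)  len=0.7936
  (v7,v5,v6) [+-+] → (1.235, 0.4162, 1.02)–(1.235, 0.4162, -0.226413)  len=1.2464

Chained into 1 loop(s):
  loop 1: 8 segments, perimeter = 9.0200
Total perimeter = 9.020

loops=1 perimeter=9.020


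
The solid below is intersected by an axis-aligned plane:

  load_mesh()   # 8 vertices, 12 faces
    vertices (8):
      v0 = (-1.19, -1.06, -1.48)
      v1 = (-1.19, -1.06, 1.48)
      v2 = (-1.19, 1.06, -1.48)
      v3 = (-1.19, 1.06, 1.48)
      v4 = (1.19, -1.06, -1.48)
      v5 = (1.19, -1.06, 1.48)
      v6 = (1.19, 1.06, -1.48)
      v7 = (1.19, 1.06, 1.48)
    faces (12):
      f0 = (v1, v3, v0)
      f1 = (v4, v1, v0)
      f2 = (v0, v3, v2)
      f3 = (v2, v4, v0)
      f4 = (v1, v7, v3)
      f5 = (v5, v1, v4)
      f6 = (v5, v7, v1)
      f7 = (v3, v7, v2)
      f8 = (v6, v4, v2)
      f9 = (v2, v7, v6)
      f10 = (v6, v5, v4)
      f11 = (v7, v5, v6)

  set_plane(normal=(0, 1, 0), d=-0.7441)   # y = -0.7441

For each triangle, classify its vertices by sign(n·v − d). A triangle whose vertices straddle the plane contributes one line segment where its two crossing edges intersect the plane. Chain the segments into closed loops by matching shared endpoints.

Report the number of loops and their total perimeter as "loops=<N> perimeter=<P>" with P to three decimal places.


Straddling triangles (8 of 12):
  (v1,v3,v0) [-+-] → (-1.19, -0.7441, 1.48)–(-1.19, -0.7441, -1.03893)  len=2.5189
  (v0,v3,v2) [-++] → (-1.19, -0.7441, -1.03893)–(-1.19, -0.7441, -1.48)  len=0.4411
  (v2,v4,v0) [+--] → (0.835358, -0.7441, -1.48)–(-1.19, -0.7441, -1.48)  len=2.0254
  (v1,v7,v3) [-++] → (-0.835358, -0.7441, 1.48)–(-1.19, -0.7441, 1.48)  len=0.3546
  (v5,v7,v1) [-+-] → (1.19, -0.7441, 1.48)–(-0.835358, -0.7441, 1.48)  len=2.0254
  (v6,v4,v2) [+-+] → (1.19, -0.7441, -1.48)–(0.835358, -0.7441, -1.48)  len=0.3546
  (v6,v5,v4) [+--] → (1.19, -0.7441, 1.03893)–(1.19, -0.7441, -1.48)  len=2.5189
  (v7,v5,v6) [+-+] → (1.19, -0.7441, 1.48)–(1.19, -0.7441, 1.03893)  len=0.4411

Chained into 1 loop(s):
  loop 1: 8 segments, perimeter = 10.6800
Total perimeter = 10.680

loops=1 perimeter=10.680


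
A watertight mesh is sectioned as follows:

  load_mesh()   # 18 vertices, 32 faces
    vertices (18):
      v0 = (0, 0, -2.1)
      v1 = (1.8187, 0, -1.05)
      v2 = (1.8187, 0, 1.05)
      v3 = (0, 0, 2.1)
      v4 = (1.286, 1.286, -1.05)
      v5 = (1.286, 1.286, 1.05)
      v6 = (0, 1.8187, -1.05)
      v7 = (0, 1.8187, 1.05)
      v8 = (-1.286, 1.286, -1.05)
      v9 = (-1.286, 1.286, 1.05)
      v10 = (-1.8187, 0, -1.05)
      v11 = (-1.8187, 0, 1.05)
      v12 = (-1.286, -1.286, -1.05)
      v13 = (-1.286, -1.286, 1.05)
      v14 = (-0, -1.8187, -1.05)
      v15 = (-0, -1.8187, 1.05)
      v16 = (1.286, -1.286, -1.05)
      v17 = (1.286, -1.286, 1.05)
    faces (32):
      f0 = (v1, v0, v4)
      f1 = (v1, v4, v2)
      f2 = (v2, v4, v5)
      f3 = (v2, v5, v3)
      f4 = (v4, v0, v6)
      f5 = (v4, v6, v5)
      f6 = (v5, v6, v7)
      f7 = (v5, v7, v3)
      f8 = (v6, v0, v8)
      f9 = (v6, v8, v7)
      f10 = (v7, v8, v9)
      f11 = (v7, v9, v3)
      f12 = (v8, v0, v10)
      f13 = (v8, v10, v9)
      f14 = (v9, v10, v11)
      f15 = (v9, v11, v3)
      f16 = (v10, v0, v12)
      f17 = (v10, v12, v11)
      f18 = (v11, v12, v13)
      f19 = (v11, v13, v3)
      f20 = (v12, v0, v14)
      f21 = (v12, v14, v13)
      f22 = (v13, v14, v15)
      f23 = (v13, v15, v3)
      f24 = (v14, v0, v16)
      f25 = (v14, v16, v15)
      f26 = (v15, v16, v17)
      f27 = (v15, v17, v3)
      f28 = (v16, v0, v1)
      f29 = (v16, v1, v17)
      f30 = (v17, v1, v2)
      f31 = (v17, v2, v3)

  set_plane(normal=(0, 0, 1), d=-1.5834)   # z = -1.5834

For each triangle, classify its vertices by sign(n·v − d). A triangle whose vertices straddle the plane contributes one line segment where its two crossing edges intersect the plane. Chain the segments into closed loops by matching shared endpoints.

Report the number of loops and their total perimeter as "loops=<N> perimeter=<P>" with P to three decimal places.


Straddling triangles (8 of 32):
  (v1,v0,v4) [+-+] → (0.8948, 0, -1.5834)–(0.632712, 0.632712, -1.5834)  len=0.6848
  (v4,v0,v6) [+-+] → (0.632712, 0.632712, -1.5834)–(0, 0.8948, -1.5834)  len=0.6848
  (v6,v0,v8) [+-+] → (0, 0.8948, -1.5834)–(-0.632712, 0.632712, -1.5834)  len=0.6848
  (v8,v0,v10) [+-+] → (-0.632712, 0.632712, -1.5834)–(-0.8948, 0, -1.5834)  len=0.6848
  (v10,v0,v12) [+-+] → (-0.8948, 0, -1.5834)–(-0.632712, -0.632712, -1.5834)  len=0.6848
  (v12,v0,v14) [+-+] → (-0.632712, -0.632712, -1.5834)–(0, -0.8948, -1.5834)  len=0.6848
  (v14,v0,v16) [+-+] → (0, -0.8948, -1.5834)–(0.632712, -0.632712, -1.5834)  len=0.6848
  (v16,v0,v1) [+-+] → (0.632712, -0.632712, -1.5834)–(0.8948, 0, -1.5834)  len=0.6848

Chained into 1 loop(s):
  loop 1: 8 segments, perimeter = 5.4788
Total perimeter = 5.479

loops=1 perimeter=5.479


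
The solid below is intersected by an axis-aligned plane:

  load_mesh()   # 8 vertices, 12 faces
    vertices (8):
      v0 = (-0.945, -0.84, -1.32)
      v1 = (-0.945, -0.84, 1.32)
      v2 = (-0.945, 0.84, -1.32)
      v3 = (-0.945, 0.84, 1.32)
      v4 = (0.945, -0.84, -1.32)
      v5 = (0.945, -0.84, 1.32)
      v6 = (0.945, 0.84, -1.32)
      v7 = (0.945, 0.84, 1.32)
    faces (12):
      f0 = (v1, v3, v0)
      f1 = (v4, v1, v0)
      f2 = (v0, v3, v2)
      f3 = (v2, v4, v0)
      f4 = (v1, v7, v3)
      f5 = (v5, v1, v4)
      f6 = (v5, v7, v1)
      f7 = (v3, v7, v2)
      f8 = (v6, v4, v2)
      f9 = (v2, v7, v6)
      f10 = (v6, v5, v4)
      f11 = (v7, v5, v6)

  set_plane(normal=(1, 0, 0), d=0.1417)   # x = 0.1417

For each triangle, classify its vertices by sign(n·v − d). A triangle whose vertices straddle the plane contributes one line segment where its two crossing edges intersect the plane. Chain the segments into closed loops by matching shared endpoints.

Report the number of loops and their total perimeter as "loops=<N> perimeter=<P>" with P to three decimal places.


Straddling triangles (8 of 12):
  (v4,v1,v0) [+--] → (0.1417, -0.84, -0.19793)–(0.1417, -0.84, -1.32)  len=1.1221
  (v2,v4,v0) [-+-] → (0.1417, -0.125956, -1.32)–(0.1417, -0.84, -1.32)  len=0.7140
  (v1,v7,v3) [-+-] → (0.1417, 0.125956, 1.32)–(0.1417, 0.84, 1.32)  len=0.7140
  (v5,v1,v4) [+-+] → (0.1417, -0.84, 1.32)–(0.1417, -0.84, -0.19793)  len=1.5179
  (v5,v7,v1) [++-] → (0.1417, 0.125956, 1.32)–(0.1417, -0.84, 1.32)  len=0.9660
  (v3,v7,v2) [-+-] → (0.1417, 0.84, 1.32)–(0.1417, 0.84, 0.19793)  len=1.1221
  (v6,v4,v2) [++-] → (0.1417, -0.125956, -1.32)–(0.1417, 0.84, -1.32)  len=0.9660
  (v2,v7,v6) [-++] → (0.1417, 0.84, 0.19793)–(0.1417, 0.84, -1.32)  len=1.5179

Chained into 1 loop(s):
  loop 1: 8 segments, perimeter = 8.6400
Total perimeter = 8.640

loops=1 perimeter=8.640


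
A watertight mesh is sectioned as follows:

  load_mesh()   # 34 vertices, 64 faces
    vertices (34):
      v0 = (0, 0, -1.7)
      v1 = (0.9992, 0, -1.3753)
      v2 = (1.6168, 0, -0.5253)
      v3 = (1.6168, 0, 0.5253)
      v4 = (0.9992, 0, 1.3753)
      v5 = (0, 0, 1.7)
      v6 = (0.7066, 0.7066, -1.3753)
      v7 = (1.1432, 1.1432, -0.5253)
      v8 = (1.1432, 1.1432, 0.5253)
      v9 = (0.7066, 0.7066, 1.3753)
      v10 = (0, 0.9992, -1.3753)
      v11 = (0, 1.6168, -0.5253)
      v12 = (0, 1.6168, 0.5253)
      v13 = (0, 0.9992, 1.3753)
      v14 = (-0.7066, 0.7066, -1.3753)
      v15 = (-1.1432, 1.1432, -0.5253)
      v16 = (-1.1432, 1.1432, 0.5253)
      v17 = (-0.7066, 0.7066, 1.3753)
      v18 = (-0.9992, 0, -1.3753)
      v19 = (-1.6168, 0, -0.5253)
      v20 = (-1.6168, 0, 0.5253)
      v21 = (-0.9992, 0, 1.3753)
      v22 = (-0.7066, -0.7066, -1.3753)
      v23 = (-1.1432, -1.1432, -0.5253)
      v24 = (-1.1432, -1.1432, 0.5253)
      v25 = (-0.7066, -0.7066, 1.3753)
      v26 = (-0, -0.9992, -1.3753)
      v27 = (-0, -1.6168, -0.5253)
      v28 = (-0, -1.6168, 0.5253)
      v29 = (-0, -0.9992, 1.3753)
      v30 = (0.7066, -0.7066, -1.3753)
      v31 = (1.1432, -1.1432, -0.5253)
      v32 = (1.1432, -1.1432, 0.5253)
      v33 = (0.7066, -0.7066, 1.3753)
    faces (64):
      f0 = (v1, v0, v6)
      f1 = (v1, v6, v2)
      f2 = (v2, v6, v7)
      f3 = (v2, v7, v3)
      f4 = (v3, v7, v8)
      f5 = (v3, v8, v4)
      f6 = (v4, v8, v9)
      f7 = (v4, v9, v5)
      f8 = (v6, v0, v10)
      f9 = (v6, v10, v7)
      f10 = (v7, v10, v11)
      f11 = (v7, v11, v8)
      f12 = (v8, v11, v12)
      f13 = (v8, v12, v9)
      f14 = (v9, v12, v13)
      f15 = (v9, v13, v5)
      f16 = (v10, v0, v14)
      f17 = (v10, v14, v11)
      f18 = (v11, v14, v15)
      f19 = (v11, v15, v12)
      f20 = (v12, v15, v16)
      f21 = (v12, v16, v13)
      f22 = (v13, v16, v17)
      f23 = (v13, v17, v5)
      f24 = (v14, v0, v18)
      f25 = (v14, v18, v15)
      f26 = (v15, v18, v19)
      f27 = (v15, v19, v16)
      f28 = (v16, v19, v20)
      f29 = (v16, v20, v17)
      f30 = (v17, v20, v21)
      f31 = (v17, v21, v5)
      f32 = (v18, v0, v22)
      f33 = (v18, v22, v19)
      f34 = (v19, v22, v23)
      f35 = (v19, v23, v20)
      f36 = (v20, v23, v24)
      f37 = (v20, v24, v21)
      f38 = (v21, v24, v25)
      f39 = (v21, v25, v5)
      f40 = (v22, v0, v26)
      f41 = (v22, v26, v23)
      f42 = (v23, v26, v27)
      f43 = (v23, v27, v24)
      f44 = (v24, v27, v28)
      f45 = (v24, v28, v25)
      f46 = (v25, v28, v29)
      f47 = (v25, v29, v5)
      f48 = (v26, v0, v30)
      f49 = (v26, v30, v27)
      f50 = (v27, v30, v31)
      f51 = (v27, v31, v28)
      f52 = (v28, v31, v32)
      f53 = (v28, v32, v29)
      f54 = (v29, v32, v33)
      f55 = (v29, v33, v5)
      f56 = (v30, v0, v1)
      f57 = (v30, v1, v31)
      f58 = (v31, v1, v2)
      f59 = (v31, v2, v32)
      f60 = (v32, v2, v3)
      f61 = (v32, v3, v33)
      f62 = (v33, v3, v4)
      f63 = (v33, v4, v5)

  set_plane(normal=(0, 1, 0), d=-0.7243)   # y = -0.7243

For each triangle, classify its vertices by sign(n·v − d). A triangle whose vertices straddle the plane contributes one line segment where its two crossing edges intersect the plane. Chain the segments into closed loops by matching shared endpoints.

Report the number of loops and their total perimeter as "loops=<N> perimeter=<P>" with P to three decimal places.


Straddling triangles (20 of 64):
  (v19,v22,v23) [++-] → (-0.7243, -0.7243, -1.34084)–(-1.31674, -0.7243, -0.5253)  len=1.0080
  (v19,v23,v20) [+-+] → (-1.31674, -0.7243, -0.5253)–(-1.31674, -0.7243, -0.140331)  len=0.3850
  (v20,v23,v24) [+--] → (-1.31674, -0.7243, -0.140331)–(-1.31674, -0.7243, 0.5253)  len=0.6656
  (v20,v24,v21) [+-+] → (-1.31674, -0.7243, 0.5253)–(-1.09043, -0.7243, 0.836763)  len=0.3850
  (v21,v24,v25) [+-+] → (-1.09043, -0.7243, 0.836763)–(-0.7243, -0.7243, 1.34084)  len=0.6230
  (v22,v0,v26) [++-] → (0, -0.7243, -1.46463)–(-0.663856, -0.7243, -1.3753)  len=0.6698
  (v22,v26,v23) [+--] → (-0.663856, -0.7243, -1.3753)–(-0.7243, -0.7243, -1.34084)  len=0.0696
  (v24,v28,v25) [--+] → (-0.692859, -0.7243, 1.35877)–(-0.7243, -0.7243, 1.34084)  len=0.0362
  (v25,v28,v29) [+--] → (-0.692859, -0.7243, 1.35877)–(-0.663856, -0.7243, 1.3753)  len=0.0334
  (v25,v29,v5) [+-+] → (-0.663856, -0.7243, 1.3753)–(0, -0.7243, 1.46463)  len=0.6698
  (v26,v0,v30) [-++] → (0, -0.7243, -1.46463)–(0.663856, -0.7243, -1.3753)  len=0.6698
  (v26,v30,v27) [-+-] → (0.663856, -0.7243, -1.3753)–(0.692859, -0.7243, -1.35877)  len=0.0334
  (v27,v30,v31) [-+-] → (0.692859, -0.7243, -1.35877)–(0.7243, -0.7243, -1.34084)  len=0.0362
  (v29,v32,v33) [--+] → (0.7243, -0.7243, 1.34084)–(0.663856, -0.7243, 1.3753)  len=0.0696
  (v29,v33,v5) [-++] → (0.663856, -0.7243, 1.3753)–(0, -0.7243, 1.46463)  len=0.6698
  (v30,v1,v31) [++-] → (1.09043, -0.7243, -0.836763)–(0.7243, -0.7243, -1.34084)  len=0.6230
  (v31,v1,v2) [-++] → (1.09043, -0.7243, -0.836763)–(1.31674, -0.7243, -0.5253)  len=0.3850
  (v31,v2,v32) [-+-] → (1.31674, -0.7243, -0.5253)–(1.31674, -0.7243, 0.140331)  len=0.6656
  (v32,v2,v3) [-++] → (1.31674, -0.7243, 0.140331)–(1.31674, -0.7243, 0.5253)  len=0.3850
  (v32,v3,v33) [-++] → (1.31674, -0.7243, 0.5253)–(0.7243, -0.7243, 1.34084)  len=1.0080

Chained into 1 loop(s):
  loop 1: 20 segments, perimeter = 9.0909
Total perimeter = 9.091

loops=1 perimeter=9.091
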